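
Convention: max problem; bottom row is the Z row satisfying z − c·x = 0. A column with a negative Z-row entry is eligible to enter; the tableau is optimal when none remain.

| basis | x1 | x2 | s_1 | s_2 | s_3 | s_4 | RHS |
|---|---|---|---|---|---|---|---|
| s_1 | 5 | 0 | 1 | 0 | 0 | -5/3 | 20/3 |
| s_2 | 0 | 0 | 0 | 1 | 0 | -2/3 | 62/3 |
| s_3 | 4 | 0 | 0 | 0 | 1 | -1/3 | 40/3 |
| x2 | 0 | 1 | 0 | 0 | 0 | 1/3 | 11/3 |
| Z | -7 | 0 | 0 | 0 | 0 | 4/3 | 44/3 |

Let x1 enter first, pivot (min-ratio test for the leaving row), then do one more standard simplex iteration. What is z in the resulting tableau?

32

Ratio test on column x1 — row 1: (20/3)/5 = 4/3; row 2: entry 0 ≤ 0; row 3: (40/3)/4 = 10/3; row 4: entry 0 ≤ 0. Minimum is 4/3 at row 1 (s_1 leaves); pivot element 5.
Pivot on row 1; the Z-row RHS becomes 44/3 − (-7)·(4/3) = 24.
Next entering variable (most negative Z-row entry -1): s_4.
Ratio test on column s_4 — row 1: entry -1/3 ≤ 0; row 2: entry -2/3 ≤ 0; row 3: 8/1 = 8; row 4: (11/3)/(1/3) = 11. Minimum is 8 at row 3 (s_3 leaves); pivot element 1.
After the second pivot the Z-row RHS is 24 − (-1)·8 = 32.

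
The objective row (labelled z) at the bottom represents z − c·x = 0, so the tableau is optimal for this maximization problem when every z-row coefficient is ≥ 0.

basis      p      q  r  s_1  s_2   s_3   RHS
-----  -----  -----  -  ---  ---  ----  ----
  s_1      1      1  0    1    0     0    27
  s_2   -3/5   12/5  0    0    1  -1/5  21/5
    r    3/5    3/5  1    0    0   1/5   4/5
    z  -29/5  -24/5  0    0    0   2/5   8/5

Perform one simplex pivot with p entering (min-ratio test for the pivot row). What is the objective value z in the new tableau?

28/3

Ratio test on column p — row 1: 27/1 = 27; row 2: entry -3/5 ≤ 0; row 3: (4/5)/(3/5) = 4/3. Minimum is 4/3 at row 3 (r leaves); pivot element 3/5.
Pivot on row 3; the z-row RHS becomes 8/5 − (-29/5)·(4/3) = 28/3.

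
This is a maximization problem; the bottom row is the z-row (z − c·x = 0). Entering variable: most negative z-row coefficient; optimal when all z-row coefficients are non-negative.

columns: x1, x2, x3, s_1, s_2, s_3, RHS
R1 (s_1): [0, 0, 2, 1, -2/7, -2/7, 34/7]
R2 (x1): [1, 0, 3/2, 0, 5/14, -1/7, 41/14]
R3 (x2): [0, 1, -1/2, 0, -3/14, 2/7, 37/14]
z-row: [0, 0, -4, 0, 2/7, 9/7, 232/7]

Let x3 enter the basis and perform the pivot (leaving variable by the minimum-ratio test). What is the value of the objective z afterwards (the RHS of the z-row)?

860/21

Ratio test on column x3 — row 1: (34/7)/2 = 17/7; row 2: (41/14)/(3/2) = 41/21; row 3: entry -1/2 ≤ 0. Minimum is 41/21 at row 2 (x1 leaves); pivot element 3/2.
Pivot on row 2; the z-row RHS becomes 232/7 − (-4)·(41/21) = 860/21.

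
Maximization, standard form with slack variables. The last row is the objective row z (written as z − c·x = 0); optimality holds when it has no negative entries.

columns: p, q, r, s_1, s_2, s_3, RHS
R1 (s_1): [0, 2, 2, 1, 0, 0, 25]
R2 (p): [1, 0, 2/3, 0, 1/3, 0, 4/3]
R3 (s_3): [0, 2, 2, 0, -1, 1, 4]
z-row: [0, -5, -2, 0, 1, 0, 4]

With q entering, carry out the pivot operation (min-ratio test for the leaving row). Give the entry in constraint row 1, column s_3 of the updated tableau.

-1

Ratio test on column q — row 1: 25/2 = 25/2; row 2: entry 0 ≤ 0; row 3: 4/2 = 2. Minimum is 2 at row 3 (s_3 leaves); pivot element 2.
Divide row 3 by 2; eliminate column q from the other rows.
Row 1 update in column s_3: 0 − 2·(1/2) = -1.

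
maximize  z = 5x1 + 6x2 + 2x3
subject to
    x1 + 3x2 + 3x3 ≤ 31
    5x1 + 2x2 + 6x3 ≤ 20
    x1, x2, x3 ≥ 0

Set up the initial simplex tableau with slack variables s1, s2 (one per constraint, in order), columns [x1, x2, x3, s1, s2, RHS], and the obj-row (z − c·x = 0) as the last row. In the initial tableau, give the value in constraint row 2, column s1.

0

Slack s1 belongs to constraint 1; its column is the unit vector e_1, so the entry in row 2 is 0.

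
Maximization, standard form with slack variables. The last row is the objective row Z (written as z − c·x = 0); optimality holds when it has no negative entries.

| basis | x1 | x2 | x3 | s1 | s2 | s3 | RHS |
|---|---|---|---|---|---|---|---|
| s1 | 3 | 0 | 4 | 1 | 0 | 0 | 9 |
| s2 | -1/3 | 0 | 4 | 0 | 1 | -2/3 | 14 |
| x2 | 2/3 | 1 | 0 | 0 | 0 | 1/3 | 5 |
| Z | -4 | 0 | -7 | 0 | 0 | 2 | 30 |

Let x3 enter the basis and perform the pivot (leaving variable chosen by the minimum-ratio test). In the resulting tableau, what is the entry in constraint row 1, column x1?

3/4

Ratio test on column x3 — row 1: 9/4 = 9/4; row 2: 14/4 = 7/2; row 3: entry 0 ≤ 0. Minimum is 9/4 at row 1 (s1 leaves); pivot element 4.
Divide row 1 by 4; eliminate column x3 from the other rows.
In the new row 1, the x1 entry is the old entry divided by the pivot: 3/4 = 3/4.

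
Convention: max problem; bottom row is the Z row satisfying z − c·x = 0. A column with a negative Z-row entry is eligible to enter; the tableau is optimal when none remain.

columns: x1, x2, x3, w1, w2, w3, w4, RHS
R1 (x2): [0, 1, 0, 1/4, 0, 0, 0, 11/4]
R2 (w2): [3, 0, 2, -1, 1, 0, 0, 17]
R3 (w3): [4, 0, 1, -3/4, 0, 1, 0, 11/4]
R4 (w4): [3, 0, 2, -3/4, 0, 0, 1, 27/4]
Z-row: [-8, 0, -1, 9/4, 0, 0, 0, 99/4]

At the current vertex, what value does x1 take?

0

x1 is not in the basis, so in the current basic feasible solution x1 = 0.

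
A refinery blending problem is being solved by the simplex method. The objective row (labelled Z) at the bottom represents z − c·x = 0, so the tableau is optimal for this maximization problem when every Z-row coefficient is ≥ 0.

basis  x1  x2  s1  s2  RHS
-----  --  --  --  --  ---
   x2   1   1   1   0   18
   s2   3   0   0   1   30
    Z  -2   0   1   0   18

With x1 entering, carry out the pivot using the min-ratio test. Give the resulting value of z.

Ratio test on column x1 — row 1: 18/1 = 18; row 2: 30/3 = 10. Minimum is 10 at row 2 (s2 leaves); pivot element 3.
Pivot on row 2; the Z-row RHS becomes 18 − (-2)·10 = 38.

38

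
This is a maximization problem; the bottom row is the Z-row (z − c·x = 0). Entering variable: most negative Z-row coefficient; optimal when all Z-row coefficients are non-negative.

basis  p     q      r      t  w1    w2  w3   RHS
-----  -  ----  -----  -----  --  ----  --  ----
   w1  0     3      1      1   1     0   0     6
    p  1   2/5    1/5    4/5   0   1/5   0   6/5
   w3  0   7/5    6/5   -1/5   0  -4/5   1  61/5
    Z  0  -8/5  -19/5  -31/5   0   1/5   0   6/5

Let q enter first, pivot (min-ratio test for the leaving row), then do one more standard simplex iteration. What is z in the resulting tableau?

Ratio test on column q — row 1: 6/3 = 2; row 2: (6/5)/(2/5) = 3; row 3: (61/5)/(7/5) = 61/7. Minimum is 2 at row 1 (w1 leaves); pivot element 3.
Pivot on row 1; the Z-row RHS becomes 6/5 − (-8/5)·2 = 22/5.
Next entering variable (most negative Z-row entry -17/3): t.
Ratio test on column t — row 1: 2/(1/3) = 6; row 2: (2/5)/(2/3) = 3/5; row 3: entry -2/3 ≤ 0. Minimum is 3/5 at row 2 (p leaves); pivot element 2/3.
After the second pivot the Z-row RHS is 22/5 − (-17/3)·(3/5) = 39/5.

39/5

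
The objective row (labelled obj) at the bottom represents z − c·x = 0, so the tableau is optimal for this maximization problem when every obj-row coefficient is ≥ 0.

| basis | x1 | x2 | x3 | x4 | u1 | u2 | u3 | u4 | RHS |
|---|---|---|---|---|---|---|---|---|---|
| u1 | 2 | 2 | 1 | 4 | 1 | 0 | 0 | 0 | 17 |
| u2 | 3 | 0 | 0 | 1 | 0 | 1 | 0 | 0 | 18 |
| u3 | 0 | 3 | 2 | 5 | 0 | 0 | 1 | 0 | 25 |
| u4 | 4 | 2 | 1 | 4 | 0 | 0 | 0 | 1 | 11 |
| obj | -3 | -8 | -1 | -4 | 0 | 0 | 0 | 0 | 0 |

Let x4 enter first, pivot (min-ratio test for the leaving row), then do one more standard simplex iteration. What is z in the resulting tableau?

Ratio test on column x4 — row 1: 17/4 = 17/4; row 2: 18/1 = 18; row 3: 25/5 = 5; row 4: 11/4 = 11/4. Minimum is 11/4 at row 4 (u4 leaves); pivot element 4.
Pivot on row 4; the obj-row RHS becomes 0 − (-4)·(11/4) = 11.
Next entering variable (most negative obj-row entry -6): x2.
Ratio test on column x2 — row 1: entry 0 ≤ 0; row 2: entry -1/2 ≤ 0; row 3: (45/4)/(1/2) = 45/2; row 4: (11/4)/(1/2) = 11/2. Minimum is 11/2 at row 4 (x4 leaves); pivot element 1/2.
After the second pivot the obj-row RHS is 11 − (-6)·(11/2) = 44.

44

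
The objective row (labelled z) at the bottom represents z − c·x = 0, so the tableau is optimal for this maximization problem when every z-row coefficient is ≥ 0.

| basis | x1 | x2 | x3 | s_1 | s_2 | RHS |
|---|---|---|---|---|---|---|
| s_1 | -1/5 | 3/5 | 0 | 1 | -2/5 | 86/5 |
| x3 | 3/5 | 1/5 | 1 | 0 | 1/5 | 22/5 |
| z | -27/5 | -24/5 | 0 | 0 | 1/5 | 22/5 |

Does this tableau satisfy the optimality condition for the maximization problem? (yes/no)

no

The z-row has a negative entry -27/5 in column x1, so it is not optimal.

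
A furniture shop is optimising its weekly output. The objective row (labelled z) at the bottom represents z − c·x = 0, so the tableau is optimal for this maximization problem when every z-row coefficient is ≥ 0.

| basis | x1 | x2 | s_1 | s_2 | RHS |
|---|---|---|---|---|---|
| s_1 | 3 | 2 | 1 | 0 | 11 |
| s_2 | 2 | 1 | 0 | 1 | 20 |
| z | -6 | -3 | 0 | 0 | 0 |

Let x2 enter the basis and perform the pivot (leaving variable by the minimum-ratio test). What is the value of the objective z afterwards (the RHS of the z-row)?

Ratio test on column x2 — row 1: 11/2 = 11/2; row 2: 20/1 = 20. Minimum is 11/2 at row 1 (s_1 leaves); pivot element 2.
Pivot on row 1; the z-row RHS becomes 0 − (-3)·(11/2) = 33/2.

33/2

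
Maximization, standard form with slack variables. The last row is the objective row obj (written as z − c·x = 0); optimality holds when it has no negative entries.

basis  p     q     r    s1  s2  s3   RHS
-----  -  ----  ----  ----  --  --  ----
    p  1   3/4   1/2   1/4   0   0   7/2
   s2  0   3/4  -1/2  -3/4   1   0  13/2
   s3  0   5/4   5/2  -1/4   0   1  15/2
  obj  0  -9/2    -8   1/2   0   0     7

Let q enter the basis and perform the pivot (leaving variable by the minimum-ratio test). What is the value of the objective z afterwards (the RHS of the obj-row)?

28

Ratio test on column q — row 1: (7/2)/(3/4) = 14/3; row 2: (13/2)/(3/4) = 26/3; row 3: (15/2)/(5/4) = 6. Minimum is 14/3 at row 1 (p leaves); pivot element 3/4.
Pivot on row 1; the obj-row RHS becomes 7 − (-9/2)·(14/3) = 28.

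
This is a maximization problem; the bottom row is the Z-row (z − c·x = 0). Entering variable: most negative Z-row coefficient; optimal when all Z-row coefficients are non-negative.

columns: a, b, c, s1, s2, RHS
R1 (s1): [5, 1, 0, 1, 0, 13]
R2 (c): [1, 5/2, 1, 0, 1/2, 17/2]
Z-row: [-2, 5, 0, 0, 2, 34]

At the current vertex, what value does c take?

17/2

c is basic (row 2); its value is the RHS of that row, 17/2.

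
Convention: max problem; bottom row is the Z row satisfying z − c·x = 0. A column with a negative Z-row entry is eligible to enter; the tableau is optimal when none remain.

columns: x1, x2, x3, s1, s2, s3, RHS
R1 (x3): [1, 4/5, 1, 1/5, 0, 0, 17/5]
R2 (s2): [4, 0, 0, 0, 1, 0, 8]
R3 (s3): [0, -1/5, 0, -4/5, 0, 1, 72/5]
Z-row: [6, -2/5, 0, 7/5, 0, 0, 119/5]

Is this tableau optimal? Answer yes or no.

no

The Z-row has a negative entry -2/5 in column x2, so it is not optimal.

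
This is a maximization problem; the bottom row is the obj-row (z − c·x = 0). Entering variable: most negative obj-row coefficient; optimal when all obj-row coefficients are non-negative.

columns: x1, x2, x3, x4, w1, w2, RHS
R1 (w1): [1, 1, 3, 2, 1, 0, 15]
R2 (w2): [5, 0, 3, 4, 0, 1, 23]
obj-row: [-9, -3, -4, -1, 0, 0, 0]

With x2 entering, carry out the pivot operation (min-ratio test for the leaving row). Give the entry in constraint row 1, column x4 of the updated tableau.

Ratio test on column x2 — row 1: 15/1 = 15; row 2: entry 0 ≤ 0. Minimum is 15 at row 1 (w1 leaves); pivot element 1.
Divide row 1 by 1; eliminate column x2 from the other rows.
In the new row 1, the x4 entry is the old entry divided by the pivot: 2/1 = 2.

2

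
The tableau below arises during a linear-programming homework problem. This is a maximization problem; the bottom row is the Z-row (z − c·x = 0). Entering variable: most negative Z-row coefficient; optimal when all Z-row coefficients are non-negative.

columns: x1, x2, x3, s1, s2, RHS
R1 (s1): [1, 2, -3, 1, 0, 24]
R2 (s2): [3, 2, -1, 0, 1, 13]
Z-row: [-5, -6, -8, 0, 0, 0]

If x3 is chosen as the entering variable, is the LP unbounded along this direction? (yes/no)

yes

Every constraint-row entry in column x3 is ≤ 0, so increasing x3 is unbounded.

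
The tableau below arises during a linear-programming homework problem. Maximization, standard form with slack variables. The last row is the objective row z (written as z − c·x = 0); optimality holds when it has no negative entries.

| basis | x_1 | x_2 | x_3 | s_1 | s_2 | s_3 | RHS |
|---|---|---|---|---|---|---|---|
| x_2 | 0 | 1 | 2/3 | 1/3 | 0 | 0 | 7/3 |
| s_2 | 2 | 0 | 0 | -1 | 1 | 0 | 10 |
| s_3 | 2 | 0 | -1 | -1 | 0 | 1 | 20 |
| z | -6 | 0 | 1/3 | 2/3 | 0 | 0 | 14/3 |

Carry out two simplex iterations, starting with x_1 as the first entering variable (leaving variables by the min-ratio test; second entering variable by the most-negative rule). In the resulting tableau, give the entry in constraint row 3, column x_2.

Ratio test on column x_1 — row 1: entry 0 ≤ 0; row 2: 10/2 = 5; row 3: 20/2 = 10. Minimum is 5 at row 2 (s_2 leaves); pivot element 2.
Divide row 2 by 2; eliminate column x_1 from the other rows.
Second iteration: most negative z-row entry is -7/3 in column s_1, so s_1 enters.
Ratio test on column s_1 — row 1: (7/3)/(1/3) = 7; row 2: entry -1/2 ≤ 0; row 3: entry 0 ≤ 0. Minimum is 7 at row 1 (x_2 leaves); pivot element 1/3.
Divide row 1 by 1/3; eliminate column s_1 from the other rows.
After both pivots, the entry at constraint row 3, column x_2 is 0.

0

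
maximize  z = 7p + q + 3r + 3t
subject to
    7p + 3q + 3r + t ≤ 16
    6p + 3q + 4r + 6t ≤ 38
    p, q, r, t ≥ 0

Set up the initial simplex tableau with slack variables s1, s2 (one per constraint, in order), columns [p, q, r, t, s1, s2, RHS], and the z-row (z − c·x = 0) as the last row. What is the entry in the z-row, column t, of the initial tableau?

-3

The z-row carries the negated objective coefficients: the t entry is -3.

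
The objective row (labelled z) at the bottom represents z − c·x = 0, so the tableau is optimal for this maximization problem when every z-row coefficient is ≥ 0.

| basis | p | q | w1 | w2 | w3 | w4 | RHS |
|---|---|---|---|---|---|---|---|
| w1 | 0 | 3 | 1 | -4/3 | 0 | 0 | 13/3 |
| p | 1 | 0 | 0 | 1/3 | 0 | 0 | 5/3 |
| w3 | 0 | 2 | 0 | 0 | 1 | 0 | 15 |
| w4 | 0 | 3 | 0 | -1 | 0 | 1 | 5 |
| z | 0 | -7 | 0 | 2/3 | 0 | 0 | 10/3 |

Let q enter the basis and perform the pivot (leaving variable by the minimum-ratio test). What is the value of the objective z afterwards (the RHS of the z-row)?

121/9

Ratio test on column q — row 1: (13/3)/3 = 13/9; row 2: entry 0 ≤ 0; row 3: 15/2 = 15/2; row 4: 5/3 = 5/3. Minimum is 13/9 at row 1 (w1 leaves); pivot element 3.
Pivot on row 1; the z-row RHS becomes 10/3 − (-7)·(13/9) = 121/9.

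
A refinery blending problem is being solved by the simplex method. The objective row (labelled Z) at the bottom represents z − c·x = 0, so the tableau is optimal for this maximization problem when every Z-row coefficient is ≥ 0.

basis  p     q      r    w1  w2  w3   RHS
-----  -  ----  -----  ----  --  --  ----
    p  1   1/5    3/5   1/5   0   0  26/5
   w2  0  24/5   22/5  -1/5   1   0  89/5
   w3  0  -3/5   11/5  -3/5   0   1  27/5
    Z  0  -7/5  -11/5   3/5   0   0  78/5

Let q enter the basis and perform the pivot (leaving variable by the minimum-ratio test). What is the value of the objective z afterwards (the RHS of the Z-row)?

Ratio test on column q — row 1: (26/5)/(1/5) = 26; row 2: (89/5)/(24/5) = 89/24; row 3: entry -3/5 ≤ 0. Minimum is 89/24 at row 2 (w2 leaves); pivot element 24/5.
Pivot on row 2; the Z-row RHS becomes 78/5 − (-7/5)·(89/24) = 499/24.

499/24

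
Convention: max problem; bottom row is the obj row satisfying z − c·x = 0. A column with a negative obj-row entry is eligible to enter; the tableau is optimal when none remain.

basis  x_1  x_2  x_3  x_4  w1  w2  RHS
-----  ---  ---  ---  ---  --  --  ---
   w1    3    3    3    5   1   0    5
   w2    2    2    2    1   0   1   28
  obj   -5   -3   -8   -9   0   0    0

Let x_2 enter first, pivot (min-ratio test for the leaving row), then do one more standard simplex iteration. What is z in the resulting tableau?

40/3

Ratio test on column x_2 — row 1: 5/3 = 5/3; row 2: 28/2 = 14. Minimum is 5/3 at row 1 (w1 leaves); pivot element 3.
Pivot on row 1; the obj-row RHS becomes 0 − (-3)·(5/3) = 5.
Next entering variable (most negative obj-row entry -5): x_3.
Ratio test on column x_3 — row 1: (5/3)/1 = 5/3; row 2: entry 0 ≤ 0. Minimum is 5/3 at row 1 (x_2 leaves); pivot element 1.
After the second pivot the obj-row RHS is 5 − (-5)·(5/3) = 40/3.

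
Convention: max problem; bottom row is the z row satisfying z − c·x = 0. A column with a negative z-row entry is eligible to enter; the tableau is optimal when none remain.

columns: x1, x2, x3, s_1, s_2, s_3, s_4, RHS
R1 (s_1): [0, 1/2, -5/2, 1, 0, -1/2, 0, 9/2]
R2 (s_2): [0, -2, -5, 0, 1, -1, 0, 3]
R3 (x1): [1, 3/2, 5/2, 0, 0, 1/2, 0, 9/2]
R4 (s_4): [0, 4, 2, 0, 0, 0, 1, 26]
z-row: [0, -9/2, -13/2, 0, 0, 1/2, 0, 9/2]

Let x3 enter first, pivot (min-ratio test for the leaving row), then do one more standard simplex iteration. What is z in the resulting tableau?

18

Ratio test on column x3 — row 1: entry -5/2 ≤ 0; row 2: entry -5 ≤ 0; row 3: (9/2)/(5/2) = 9/5; row 4: 26/2 = 13. Minimum is 9/5 at row 3 (x1 leaves); pivot element 5/2.
Pivot on row 3; the z-row RHS becomes 9/2 − (-13/2)·(9/5) = 81/5.
Next entering variable (most negative z-row entry -3/5): x2.
Ratio test on column x2 — row 1: 9/2 = 9/2; row 2: 12/1 = 12; row 3: (9/5)/(3/5) = 3; row 4: (112/5)/(14/5) = 8. Minimum is 3 at row 3 (x3 leaves); pivot element 3/5.
After the second pivot the z-row RHS is 81/5 − (-3/5)·3 = 18.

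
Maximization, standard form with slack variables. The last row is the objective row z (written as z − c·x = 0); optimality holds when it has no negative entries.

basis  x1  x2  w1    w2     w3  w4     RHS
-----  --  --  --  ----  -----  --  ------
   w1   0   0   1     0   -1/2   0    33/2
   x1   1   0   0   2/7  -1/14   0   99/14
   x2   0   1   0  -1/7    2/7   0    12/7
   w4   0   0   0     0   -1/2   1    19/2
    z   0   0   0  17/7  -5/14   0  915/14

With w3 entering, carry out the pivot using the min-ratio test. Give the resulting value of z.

Ratio test on column w3 — row 1: entry -1/2 ≤ 0; row 2: entry -1/14 ≤ 0; row 3: (12/7)/(2/7) = 6; row 4: entry -1/2 ≤ 0. Minimum is 6 at row 3 (x2 leaves); pivot element 2/7.
Pivot on row 3; the z-row RHS becomes 915/14 − (-5/14)·6 = 135/2.

135/2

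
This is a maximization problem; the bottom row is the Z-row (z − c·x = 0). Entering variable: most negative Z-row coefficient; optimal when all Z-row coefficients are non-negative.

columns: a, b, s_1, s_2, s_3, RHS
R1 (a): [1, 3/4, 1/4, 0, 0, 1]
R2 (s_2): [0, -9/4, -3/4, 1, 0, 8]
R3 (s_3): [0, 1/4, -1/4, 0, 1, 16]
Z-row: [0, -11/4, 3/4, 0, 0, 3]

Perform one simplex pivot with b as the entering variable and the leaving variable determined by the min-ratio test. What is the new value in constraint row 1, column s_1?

Ratio test on column b — row 1: 1/(3/4) = 4/3; row 2: entry -9/4 ≤ 0; row 3: 16/(1/4) = 64. Minimum is 4/3 at row 1 (a leaves); pivot element 3/4.
Divide row 1 by 3/4; eliminate column b from the other rows.
In the new row 1, the s_1 entry is the old entry divided by the pivot: (1/4)/(3/4) = 1/3.

1/3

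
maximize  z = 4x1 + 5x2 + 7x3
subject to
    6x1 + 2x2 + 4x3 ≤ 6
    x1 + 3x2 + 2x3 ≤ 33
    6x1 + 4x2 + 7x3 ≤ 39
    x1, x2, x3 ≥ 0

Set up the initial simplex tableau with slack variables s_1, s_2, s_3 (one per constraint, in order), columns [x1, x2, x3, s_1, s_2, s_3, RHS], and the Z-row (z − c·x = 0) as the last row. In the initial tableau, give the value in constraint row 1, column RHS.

6

The RHS of constraint 1 is b_1 = 6.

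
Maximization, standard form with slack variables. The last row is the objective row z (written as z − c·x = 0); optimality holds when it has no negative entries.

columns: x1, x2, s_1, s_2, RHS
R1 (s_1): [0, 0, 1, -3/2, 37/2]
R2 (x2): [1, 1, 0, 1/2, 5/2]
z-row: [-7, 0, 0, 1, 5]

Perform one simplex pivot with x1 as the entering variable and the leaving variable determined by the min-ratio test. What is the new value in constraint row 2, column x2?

1

Ratio test on column x1 — row 1: entry 0 ≤ 0; row 2: (5/2)/1 = 5/2. Minimum is 5/2 at row 2 (x2 leaves); pivot element 1.
Divide row 2 by 1; eliminate column x1 from the other rows.
In the new row 2, the x2 entry is the old entry divided by the pivot: 1/1 = 1.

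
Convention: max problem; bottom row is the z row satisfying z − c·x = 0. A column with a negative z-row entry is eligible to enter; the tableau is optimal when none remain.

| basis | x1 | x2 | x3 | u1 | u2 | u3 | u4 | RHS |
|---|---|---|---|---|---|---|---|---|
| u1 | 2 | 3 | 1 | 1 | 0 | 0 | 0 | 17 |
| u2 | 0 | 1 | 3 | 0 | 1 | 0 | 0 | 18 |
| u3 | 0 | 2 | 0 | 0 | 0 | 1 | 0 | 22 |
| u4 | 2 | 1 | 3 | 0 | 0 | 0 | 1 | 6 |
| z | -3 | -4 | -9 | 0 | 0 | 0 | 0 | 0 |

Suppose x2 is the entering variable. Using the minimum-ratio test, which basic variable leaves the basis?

Column x2 entries and ratios — u1: 17/3 = 17/3; u2: 18/1 = 18; u3: 22/2 = 11; u4: 6/1 = 6.
Smallest ratio is 17/3 in the row of u1, so u1 leaves.

u1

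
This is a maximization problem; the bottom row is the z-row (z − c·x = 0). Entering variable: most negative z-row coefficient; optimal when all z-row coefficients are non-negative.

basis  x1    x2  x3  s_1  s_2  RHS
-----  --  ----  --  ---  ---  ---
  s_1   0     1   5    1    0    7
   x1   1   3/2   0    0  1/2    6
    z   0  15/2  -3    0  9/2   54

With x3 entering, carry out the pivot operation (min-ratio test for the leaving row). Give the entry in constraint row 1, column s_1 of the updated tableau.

Ratio test on column x3 — row 1: 7/5 = 7/5; row 2: entry 0 ≤ 0. Minimum is 7/5 at row 1 (s_1 leaves); pivot element 5.
Divide row 1 by 5; eliminate column x3 from the other rows.
In the new row 1, the s_1 entry is the old entry divided by the pivot: 1/5 = 1/5.

1/5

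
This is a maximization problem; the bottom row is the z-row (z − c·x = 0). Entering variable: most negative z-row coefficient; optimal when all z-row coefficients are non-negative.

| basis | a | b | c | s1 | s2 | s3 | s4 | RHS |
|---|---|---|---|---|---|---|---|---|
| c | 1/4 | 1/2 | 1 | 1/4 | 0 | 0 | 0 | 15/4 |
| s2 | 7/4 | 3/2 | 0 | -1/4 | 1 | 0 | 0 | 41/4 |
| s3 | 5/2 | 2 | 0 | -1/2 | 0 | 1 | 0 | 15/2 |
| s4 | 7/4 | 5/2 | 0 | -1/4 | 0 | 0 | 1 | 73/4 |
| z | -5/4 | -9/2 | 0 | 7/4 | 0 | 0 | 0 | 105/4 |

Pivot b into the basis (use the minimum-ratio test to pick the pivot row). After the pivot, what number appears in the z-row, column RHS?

345/8

Ratio test on column b — row 1: (15/4)/(1/2) = 15/2; row 2: (41/4)/(3/2) = 41/6; row 3: (15/2)/2 = 15/4; row 4: (73/4)/(5/2) = 73/10. Minimum is 15/4 at row 3 (s3 leaves); pivot element 2.
Divide row 3 by 2; eliminate column b from the other rows.
z-row update in column RHS: 105/4 − (-9/2)·(15/4) = 345/8.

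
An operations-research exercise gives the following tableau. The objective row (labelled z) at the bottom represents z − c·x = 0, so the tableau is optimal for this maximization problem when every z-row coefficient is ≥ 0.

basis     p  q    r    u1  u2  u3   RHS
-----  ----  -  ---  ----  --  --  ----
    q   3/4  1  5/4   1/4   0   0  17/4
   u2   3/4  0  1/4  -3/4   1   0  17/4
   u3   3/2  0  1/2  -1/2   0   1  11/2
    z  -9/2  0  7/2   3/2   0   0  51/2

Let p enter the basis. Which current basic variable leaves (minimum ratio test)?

Column p entries and ratios — q: (17/4)/(3/4) = 17/3; u2: (17/4)/(3/4) = 17/3; u3: (11/2)/(3/2) = 11/3.
Smallest ratio is 11/3 in the row of u3, so u3 leaves.

u3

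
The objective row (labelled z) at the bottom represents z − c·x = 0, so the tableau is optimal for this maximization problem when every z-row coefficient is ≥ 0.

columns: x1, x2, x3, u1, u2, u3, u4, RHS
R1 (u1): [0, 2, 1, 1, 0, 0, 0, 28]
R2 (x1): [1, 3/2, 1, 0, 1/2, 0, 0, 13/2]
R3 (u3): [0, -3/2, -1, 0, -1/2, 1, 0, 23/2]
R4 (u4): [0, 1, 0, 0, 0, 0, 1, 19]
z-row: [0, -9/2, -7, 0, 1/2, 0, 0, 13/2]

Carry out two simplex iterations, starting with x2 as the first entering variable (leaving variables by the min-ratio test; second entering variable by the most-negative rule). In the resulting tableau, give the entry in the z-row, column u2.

4

Ratio test on column x2 — row 1: 28/2 = 14; row 2: (13/2)/(3/2) = 13/3; row 3: entry -3/2 ≤ 0; row 4: 19/1 = 19. Minimum is 13/3 at row 2 (x1 leaves); pivot element 3/2.
Divide row 2 by 3/2; eliminate column x2 from the other rows.
Second iteration: most negative z-row entry is -4 in column x3, so x3 enters.
Ratio test on column x3 — row 1: entry -1/3 ≤ 0; row 2: (13/3)/(2/3) = 13/2; row 3: entry 0 ≤ 0; row 4: entry -2/3 ≤ 0. Minimum is 13/2 at row 2 (x2 leaves); pivot element 2/3.
Divide row 2 by 2/3; eliminate column x3 from the other rows.
After both pivots, the entry at the z-row, column u2 is 4.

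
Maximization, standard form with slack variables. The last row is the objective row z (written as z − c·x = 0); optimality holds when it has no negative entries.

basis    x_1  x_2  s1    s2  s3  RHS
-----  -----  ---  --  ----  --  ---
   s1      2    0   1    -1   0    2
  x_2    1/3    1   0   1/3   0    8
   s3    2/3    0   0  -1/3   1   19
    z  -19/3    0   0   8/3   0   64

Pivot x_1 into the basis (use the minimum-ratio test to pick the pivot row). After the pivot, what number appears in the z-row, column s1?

19/6

Ratio test on column x_1 — row 1: 2/2 = 1; row 2: 8/(1/3) = 24; row 3: 19/(2/3) = 57/2. Minimum is 1 at row 1 (s1 leaves); pivot element 2.
Divide row 1 by 2; eliminate column x_1 from the other rows.
z-row update in column s1: 0 − (-19/3)·(1/2) = 19/6.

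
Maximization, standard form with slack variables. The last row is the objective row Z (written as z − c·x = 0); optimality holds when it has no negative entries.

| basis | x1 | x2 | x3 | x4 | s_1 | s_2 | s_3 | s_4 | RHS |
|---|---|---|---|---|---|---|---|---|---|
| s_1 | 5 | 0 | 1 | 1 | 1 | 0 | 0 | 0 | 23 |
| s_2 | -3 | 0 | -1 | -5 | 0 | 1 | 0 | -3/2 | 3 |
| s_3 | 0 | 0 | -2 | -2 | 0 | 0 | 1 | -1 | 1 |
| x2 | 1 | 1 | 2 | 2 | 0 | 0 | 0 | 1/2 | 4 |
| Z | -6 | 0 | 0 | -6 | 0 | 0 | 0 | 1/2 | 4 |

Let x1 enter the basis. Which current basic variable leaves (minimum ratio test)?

x2

Column x1 entries and ratios — s_1: 23/5 = 23/5; s_2: -3 ≤ 0, skip; s_3: 0 ≤ 0, skip; x2: 4/1 = 4.
Smallest ratio is 4 in the row of x2, so x2 leaves.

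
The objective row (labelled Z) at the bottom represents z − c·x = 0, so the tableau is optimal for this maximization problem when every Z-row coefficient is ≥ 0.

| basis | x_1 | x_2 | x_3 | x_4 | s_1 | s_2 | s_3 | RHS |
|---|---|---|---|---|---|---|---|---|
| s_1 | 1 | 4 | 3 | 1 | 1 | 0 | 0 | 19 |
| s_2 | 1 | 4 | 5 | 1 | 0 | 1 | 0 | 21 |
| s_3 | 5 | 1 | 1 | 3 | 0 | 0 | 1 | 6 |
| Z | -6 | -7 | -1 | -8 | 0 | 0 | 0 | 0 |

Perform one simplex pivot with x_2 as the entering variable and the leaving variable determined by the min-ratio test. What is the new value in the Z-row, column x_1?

Ratio test on column x_2 — row 1: 19/4 = 19/4; row 2: 21/4 = 21/4; row 3: 6/1 = 6. Minimum is 19/4 at row 1 (s_1 leaves); pivot element 4.
Divide row 1 by 4; eliminate column x_2 from the other rows.
Z-row update in column x_1: -6 − (-7)·(1/4) = -17/4.

-17/4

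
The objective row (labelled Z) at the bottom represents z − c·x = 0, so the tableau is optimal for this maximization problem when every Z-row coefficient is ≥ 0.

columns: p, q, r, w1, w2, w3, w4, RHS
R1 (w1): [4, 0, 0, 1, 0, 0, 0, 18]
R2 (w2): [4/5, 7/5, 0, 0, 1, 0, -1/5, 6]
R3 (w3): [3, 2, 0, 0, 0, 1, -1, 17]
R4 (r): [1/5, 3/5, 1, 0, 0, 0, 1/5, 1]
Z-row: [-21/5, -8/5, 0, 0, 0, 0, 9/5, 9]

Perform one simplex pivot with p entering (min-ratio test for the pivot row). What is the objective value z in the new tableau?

279/10

Ratio test on column p — row 1: 18/4 = 9/2; row 2: 6/(4/5) = 15/2; row 3: 17/3 = 17/3; row 4: 1/(1/5) = 5. Minimum is 9/2 at row 1 (w1 leaves); pivot element 4.
Pivot on row 1; the Z-row RHS becomes 9 − (-21/5)·(9/2) = 279/10.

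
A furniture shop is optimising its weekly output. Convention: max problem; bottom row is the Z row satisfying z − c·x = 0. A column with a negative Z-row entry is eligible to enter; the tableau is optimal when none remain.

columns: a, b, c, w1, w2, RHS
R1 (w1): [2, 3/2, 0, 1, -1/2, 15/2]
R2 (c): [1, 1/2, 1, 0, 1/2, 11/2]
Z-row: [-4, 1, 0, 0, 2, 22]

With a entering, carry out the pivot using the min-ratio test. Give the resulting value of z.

37

Ratio test on column a — row 1: (15/2)/2 = 15/4; row 2: (11/2)/1 = 11/2. Minimum is 15/4 at row 1 (w1 leaves); pivot element 2.
Pivot on row 1; the Z-row RHS becomes 22 − (-4)·(15/4) = 37.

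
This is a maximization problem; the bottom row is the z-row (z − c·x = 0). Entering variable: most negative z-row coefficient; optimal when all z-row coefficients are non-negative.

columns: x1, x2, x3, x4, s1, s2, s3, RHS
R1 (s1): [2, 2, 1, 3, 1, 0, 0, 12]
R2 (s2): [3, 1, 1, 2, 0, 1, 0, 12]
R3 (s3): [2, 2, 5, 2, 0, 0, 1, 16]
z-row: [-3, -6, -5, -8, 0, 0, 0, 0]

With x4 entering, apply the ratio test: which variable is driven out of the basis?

Column x4 entries and ratios — s1: 12/3 = 4; s2: 12/2 = 6; s3: 16/2 = 8.
Smallest ratio is 4 in the row of s1, so s1 leaves.

s1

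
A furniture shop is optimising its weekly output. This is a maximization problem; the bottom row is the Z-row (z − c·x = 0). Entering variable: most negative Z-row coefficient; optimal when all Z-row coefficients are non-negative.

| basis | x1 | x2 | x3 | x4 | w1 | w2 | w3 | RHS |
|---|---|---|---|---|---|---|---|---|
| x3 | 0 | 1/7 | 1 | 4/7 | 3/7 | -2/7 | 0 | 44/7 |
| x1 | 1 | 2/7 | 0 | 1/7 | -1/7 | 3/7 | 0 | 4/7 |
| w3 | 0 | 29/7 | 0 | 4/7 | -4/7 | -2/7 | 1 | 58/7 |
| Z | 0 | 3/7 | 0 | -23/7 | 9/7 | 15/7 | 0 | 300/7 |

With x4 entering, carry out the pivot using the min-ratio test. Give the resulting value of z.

56

Ratio test on column x4 — row 1: (44/7)/(4/7) = 11; row 2: (4/7)/(1/7) = 4; row 3: (58/7)/(4/7) = 29/2. Minimum is 4 at row 2 (x1 leaves); pivot element 1/7.
Pivot on row 2; the Z-row RHS becomes 300/7 − (-23/7)·4 = 56.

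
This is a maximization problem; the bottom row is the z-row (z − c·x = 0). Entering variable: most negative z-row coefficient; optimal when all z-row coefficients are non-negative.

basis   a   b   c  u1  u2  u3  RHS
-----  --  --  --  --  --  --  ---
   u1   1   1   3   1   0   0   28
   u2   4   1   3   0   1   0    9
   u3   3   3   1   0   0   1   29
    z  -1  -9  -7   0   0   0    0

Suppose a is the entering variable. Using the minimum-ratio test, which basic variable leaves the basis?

Column a entries and ratios — u1: 28/1 = 28; u2: 9/4 = 9/4; u3: 29/3 = 29/3.
Smallest ratio is 9/4 in the row of u2, so u2 leaves.

u2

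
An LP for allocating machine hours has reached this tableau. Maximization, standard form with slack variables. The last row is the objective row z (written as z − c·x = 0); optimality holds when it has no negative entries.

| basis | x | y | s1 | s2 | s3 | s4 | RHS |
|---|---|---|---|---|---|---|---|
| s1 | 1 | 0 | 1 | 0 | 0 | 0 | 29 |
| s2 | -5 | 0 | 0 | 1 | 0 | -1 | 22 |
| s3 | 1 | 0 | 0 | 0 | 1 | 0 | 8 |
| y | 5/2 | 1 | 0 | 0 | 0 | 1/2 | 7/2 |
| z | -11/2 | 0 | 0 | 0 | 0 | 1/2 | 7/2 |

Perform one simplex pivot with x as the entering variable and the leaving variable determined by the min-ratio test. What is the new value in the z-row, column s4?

8/5

Ratio test on column x — row 1: 29/1 = 29; row 2: entry -5 ≤ 0; row 3: 8/1 = 8; row 4: (7/2)/(5/2) = 7/5. Minimum is 7/5 at row 4 (y leaves); pivot element 5/2.
Divide row 4 by 5/2; eliminate column x from the other rows.
z-row update in column s4: 1/2 − (-11/2)·(1/5) = 8/5.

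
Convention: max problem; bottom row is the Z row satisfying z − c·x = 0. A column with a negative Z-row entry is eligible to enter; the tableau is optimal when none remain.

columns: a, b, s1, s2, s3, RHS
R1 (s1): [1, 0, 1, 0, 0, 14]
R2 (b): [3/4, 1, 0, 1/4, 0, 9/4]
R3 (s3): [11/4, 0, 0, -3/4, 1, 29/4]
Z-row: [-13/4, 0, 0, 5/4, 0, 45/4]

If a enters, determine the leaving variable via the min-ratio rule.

s3

Column a entries and ratios — s1: 14/1 = 14; b: (9/4)/(3/4) = 3; s3: (29/4)/(11/4) = 29/11.
Smallest ratio is 29/11 in the row of s3, so s3 leaves.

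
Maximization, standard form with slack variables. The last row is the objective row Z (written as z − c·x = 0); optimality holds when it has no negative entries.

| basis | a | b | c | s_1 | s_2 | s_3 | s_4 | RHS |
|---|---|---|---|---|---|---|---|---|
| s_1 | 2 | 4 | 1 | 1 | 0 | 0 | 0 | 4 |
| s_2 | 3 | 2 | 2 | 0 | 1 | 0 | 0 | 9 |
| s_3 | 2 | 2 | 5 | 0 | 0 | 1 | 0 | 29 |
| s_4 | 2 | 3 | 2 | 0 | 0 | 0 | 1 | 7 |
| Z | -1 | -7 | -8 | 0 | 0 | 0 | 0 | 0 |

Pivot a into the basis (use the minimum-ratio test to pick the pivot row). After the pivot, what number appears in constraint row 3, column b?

Ratio test on column a — row 1: 4/2 = 2; row 2: 9/3 = 3; row 3: 29/2 = 29/2; row 4: 7/2 = 7/2. Minimum is 2 at row 1 (s_1 leaves); pivot element 2.
Divide row 1 by 2; eliminate column a from the other rows.
Row 3 update in column b: 2 − 2·2 = -2.

-2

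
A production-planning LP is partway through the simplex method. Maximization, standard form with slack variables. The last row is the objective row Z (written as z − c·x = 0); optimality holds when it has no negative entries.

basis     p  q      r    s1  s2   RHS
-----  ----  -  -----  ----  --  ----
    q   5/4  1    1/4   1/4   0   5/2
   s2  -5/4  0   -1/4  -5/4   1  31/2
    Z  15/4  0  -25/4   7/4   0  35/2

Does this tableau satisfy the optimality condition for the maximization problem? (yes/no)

no

The Z-row has a negative entry -25/4 in column r, so it is not optimal.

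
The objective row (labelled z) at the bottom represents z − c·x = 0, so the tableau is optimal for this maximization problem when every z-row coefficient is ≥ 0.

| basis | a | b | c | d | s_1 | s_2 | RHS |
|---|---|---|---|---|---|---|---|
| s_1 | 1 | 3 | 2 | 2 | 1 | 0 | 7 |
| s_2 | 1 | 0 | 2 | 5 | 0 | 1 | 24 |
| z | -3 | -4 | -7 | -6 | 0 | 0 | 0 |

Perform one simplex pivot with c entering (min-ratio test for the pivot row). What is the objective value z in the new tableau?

49/2

Ratio test on column c — row 1: 7/2 = 7/2; row 2: 24/2 = 12. Minimum is 7/2 at row 1 (s_1 leaves); pivot element 2.
Pivot on row 1; the z-row RHS becomes 0 − (-7)·(7/2) = 49/2.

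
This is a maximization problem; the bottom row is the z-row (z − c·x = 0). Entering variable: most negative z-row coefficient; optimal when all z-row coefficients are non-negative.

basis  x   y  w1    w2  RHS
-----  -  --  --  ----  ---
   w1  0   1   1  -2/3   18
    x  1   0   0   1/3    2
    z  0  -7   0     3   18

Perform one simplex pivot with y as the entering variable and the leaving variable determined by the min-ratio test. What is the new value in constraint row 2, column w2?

1/3

Ratio test on column y — row 1: 18/1 = 18; row 2: entry 0 ≤ 0. Minimum is 18 at row 1 (w1 leaves); pivot element 1.
Divide row 1 by 1; eliminate column y from the other rows.
Row 2 update in column w2: 1/3 − 0·(-2/3) = 1/3.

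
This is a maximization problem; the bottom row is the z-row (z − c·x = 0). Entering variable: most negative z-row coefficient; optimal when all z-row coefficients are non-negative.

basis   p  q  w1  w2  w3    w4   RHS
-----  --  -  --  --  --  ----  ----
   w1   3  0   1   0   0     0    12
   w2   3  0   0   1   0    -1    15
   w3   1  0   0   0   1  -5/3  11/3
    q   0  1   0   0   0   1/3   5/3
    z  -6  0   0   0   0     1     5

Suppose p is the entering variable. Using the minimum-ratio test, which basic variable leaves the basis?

Column p entries and ratios — w1: 12/3 = 4; w2: 15/3 = 5; w3: (11/3)/1 = 11/3; q: 0 ≤ 0, skip.
Smallest ratio is 11/3 in the row of w3, so w3 leaves.

w3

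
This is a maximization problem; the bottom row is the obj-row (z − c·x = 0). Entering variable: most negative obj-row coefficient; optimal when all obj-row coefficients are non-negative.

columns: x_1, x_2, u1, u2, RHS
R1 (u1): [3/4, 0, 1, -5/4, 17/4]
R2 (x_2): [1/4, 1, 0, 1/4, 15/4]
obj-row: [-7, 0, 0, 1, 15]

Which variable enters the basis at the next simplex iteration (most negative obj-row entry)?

Negative obj-row entries: x_1: -7.
The most negative is -7 in column x_1, so x_1 enters.

x_1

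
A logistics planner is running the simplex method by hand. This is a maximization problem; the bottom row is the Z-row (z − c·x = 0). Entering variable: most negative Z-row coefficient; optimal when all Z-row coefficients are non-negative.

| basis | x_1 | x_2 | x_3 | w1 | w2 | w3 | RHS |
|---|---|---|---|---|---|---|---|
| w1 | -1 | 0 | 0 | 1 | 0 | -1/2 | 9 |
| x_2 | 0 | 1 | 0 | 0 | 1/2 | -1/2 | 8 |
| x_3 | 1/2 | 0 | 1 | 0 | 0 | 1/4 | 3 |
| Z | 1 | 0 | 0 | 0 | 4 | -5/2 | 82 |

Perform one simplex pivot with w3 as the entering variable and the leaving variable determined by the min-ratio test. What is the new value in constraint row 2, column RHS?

14

Ratio test on column w3 — row 1: entry -1/2 ≤ 0; row 2: entry -1/2 ≤ 0; row 3: 3/(1/4) = 12. Minimum is 12 at row 3 (x_3 leaves); pivot element 1/4.
Divide row 3 by 1/4; eliminate column w3 from the other rows.
Row 2 update in column RHS: 8 − (-1/2)·12 = 14.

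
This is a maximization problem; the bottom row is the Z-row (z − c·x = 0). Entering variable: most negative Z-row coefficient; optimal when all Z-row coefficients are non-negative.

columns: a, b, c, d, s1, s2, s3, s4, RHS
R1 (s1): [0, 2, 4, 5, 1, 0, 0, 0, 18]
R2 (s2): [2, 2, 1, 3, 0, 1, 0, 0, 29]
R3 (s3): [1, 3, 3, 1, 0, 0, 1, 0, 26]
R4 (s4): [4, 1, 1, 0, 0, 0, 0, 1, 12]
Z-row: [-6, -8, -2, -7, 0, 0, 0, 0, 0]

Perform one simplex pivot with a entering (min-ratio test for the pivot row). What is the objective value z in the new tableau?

18

Ratio test on column a — row 1: entry 0 ≤ 0; row 2: 29/2 = 29/2; row 3: 26/1 = 26; row 4: 12/4 = 3. Minimum is 3 at row 4 (s4 leaves); pivot element 4.
Pivot on row 4; the Z-row RHS becomes 0 − (-6)·3 = 18.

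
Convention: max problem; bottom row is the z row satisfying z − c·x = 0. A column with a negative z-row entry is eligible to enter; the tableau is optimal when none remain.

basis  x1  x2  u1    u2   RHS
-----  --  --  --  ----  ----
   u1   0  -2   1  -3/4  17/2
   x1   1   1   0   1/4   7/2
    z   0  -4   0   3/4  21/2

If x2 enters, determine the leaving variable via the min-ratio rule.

x1

Column x2 entries and ratios — u1: -2 ≤ 0, skip; x1: (7/2)/1 = 7/2.
Smallest ratio is 7/2 in the row of x1, so x1 leaves.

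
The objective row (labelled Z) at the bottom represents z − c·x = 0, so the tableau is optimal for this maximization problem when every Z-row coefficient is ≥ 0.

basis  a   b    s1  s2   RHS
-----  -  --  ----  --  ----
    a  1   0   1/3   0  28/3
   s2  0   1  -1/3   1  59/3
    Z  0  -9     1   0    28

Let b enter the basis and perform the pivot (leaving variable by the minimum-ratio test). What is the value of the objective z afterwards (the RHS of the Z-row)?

Ratio test on column b — row 1: entry 0 ≤ 0; row 2: (59/3)/1 = 59/3. Minimum is 59/3 at row 2 (s2 leaves); pivot element 1.
Pivot on row 2; the Z-row RHS becomes 28 − (-9)·(59/3) = 205.

205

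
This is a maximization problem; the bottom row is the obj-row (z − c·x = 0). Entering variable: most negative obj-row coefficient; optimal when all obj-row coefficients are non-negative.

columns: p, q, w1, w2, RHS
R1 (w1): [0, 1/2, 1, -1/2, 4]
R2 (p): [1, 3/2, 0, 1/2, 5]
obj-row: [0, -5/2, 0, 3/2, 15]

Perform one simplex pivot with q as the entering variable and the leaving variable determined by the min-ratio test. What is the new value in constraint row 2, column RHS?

Ratio test on column q — row 1: 4/(1/2) = 8; row 2: 5/(3/2) = 10/3. Minimum is 10/3 at row 2 (p leaves); pivot element 3/2.
Divide row 2 by 3/2; eliminate column q from the other rows.
In the new row 2, the RHS entry is the old entry divided by the pivot: 5/(3/2) = 10/3.

10/3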